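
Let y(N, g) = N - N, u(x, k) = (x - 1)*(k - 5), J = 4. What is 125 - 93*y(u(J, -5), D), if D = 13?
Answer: 125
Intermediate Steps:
u(x, k) = (-1 + x)*(-5 + k)
y(N, g) = 0 (y(N, g) = N - N = 0)
125 - 93*y(u(J, -5), D) = 125 - 93*0 = 125 + 0 = 125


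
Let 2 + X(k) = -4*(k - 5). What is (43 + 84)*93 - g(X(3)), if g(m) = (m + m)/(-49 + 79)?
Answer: 59053/5 ≈ 11811.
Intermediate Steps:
X(k) = 18 - 4*k (X(k) = -2 - 4*(k - 5) = -2 - 4*(-5 + k) = -2 + (20 - 4*k) = 18 - 4*k)
g(m) = m/15 (g(m) = (2*m)/30 = (2*m)*(1/30) = m/15)
(43 + 84)*93 - g(X(3)) = (43 + 84)*93 - (18 - 4*3)/15 = 127*93 - (18 - 12)/15 = 11811 - 6/15 = 11811 - 1*⅖ = 11811 - ⅖ = 59053/5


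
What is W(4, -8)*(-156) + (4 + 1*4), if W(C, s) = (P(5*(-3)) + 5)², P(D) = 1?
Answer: -5608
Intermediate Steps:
W(C, s) = 36 (W(C, s) = (1 + 5)² = 6² = 36)
W(4, -8)*(-156) + (4 + 1*4) = 36*(-156) + (4 + 1*4) = -5616 + (4 + 4) = -5616 + 8 = -5608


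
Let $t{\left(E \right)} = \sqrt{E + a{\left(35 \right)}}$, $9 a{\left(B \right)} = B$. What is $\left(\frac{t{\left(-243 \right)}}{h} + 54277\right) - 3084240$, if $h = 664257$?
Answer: $-3029963 + \frac{2 i \sqrt{538}}{1992771} \approx -3.03 \cdot 10^{6} + 2.3279 \cdot 10^{-5} i$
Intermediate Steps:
$a{\left(B \right)} = \frac{B}{9}$
$t{\left(E \right)} = \sqrt{\frac{35}{9} + E}$ ($t{\left(E \right)} = \sqrt{E + \frac{1}{9} \cdot 35} = \sqrt{E + \frac{35}{9}} = \sqrt{\frac{35}{9} + E}$)
$\left(\frac{t{\left(-243 \right)}}{h} + 54277\right) - 3084240 = \left(\frac{\frac{1}{3} \sqrt{35 + 9 \left(-243\right)}}{664257} + 54277\right) - 3084240 = \left(\frac{\sqrt{35 - 2187}}{3} \cdot \frac{1}{664257} + 54277\right) - 3084240 = \left(\frac{\sqrt{-2152}}{3} \cdot \frac{1}{664257} + 54277\right) - 3084240 = \left(\frac{2 i \sqrt{538}}{3} \cdot \frac{1}{664257} + 54277\right) - 3084240 = \left(\frac{2 i \sqrt{538}}{1992771} + 54277\right) - 3084240 = \left(54277 + \frac{2 i \sqrt{538}}{1992771}\right) - 3084240 = -3029963 + \frac{2 i \sqrt{538}}{1992771}$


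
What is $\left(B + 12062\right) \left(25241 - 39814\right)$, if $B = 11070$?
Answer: $-337102636$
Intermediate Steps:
$\left(B + 12062\right) \left(25241 - 39814\right) = \left(11070 + 12062\right) \left(25241 - 39814\right) = 23132 \left(-14573\right) = -337102636$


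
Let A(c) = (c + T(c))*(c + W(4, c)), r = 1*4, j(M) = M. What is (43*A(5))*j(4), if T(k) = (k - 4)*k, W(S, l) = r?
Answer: 15480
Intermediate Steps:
r = 4
W(S, l) = 4
T(k) = k*(-4 + k) (T(k) = (-4 + k)*k = k*(-4 + k))
A(c) = (4 + c)*(c + c*(-4 + c)) (A(c) = (c + c*(-4 + c))*(c + 4) = (c + c*(-4 + c))*(4 + c) = (4 + c)*(c + c*(-4 + c)))
(43*A(5))*j(4) = (43*(5*(-12 + 5 + 5**2)))*4 = (43*(5*(-12 + 5 + 25)))*4 = (43*(5*18))*4 = (43*90)*4 = 3870*4 = 15480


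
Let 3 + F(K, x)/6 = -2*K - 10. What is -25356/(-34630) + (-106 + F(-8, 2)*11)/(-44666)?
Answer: 12275708/16812865 ≈ 0.73014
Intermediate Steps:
F(K, x) = -78 - 12*K (F(K, x) = -18 + 6*(-2*K - 10) = -18 + 6*(-10 - 2*K) = -18 + (-60 - 12*K) = -78 - 12*K)
-25356/(-34630) + (-106 + F(-8, 2)*11)/(-44666) = -25356/(-34630) + (-106 + (-78 - 12*(-8))*11)/(-44666) = -25356*(-1/34630) + (-106 + (-78 + 96)*11)*(-1/44666) = 12678/17315 + (-106 + 18*11)*(-1/44666) = 12678/17315 + (-106 + 198)*(-1/44666) = 12678/17315 + 92*(-1/44666) = 12678/17315 - 2/971 = 12275708/16812865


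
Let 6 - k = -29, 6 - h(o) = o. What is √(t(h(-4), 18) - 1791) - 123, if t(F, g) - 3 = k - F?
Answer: -123 + I*√1763 ≈ -123.0 + 41.988*I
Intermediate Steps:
h(o) = 6 - o
k = 35 (k = 6 - 1*(-29) = 6 + 29 = 35)
t(F, g) = 38 - F (t(F, g) = 3 + (35 - F) = 38 - F)
√(t(h(-4), 18) - 1791) - 123 = √((38 - (6 - 1*(-4))) - 1791) - 123 = √((38 - (6 + 4)) - 1791) - 123 = √((38 - 1*10) - 1791) - 123 = √((38 - 10) - 1791) - 123 = √(28 - 1791) - 123 = √(-1763) - 123 = I*√1763 - 123 = -123 + I*√1763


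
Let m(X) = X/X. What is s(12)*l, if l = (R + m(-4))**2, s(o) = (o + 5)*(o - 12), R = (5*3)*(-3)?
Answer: 0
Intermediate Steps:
R = -45 (R = 15*(-3) = -45)
s(o) = (-12 + o)*(5 + o) (s(o) = (5 + o)*(-12 + o) = (-12 + o)*(5 + o))
m(X) = 1
l = 1936 (l = (-45 + 1)**2 = (-44)**2 = 1936)
s(12)*l = (-60 + 12**2 - 7*12)*1936 = (-60 + 144 - 84)*1936 = 0*1936 = 0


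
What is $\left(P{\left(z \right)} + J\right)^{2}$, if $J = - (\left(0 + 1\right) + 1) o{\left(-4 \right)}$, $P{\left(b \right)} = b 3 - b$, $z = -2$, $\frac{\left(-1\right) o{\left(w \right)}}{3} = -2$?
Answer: $256$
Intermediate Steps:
$o{\left(w \right)} = 6$ ($o{\left(w \right)} = \left(-3\right) \left(-2\right) = 6$)
$P{\left(b \right)} = 2 b$ ($P{\left(b \right)} = 3 b - b = 2 b$)
$J = -12$ ($J = - (\left(0 + 1\right) + 1) 6 = - (1 + 1) 6 = \left(-1\right) 2 \cdot 6 = \left(-2\right) 6 = -12$)
$\left(P{\left(z \right)} + J\right)^{2} = \left(2 \left(-2\right) - 12\right)^{2} = \left(-4 - 12\right)^{2} = \left(-16\right)^{2} = 256$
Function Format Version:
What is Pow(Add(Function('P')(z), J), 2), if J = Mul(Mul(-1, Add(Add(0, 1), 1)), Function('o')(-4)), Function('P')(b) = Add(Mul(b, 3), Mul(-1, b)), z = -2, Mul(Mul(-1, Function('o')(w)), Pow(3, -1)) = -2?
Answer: 256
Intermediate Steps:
Function('o')(w) = 6 (Function('o')(w) = Mul(-3, -2) = 6)
Function('P')(b) = Mul(2, b) (Function('P')(b) = Add(Mul(3, b), Mul(-1, b)) = Mul(2, b))
J = -12 (J = Mul(Mul(-1, Add(Add(0, 1), 1)), 6) = Mul(Mul(-1, Add(1, 1)), 6) = Mul(Mul(-1, 2), 6) = Mul(-2, 6) = -12)
Pow(Add(Function('P')(z), J), 2) = Pow(Add(Mul(2, -2), -12), 2) = Pow(Add(-4, -12), 2) = Pow(-16, 2) = 256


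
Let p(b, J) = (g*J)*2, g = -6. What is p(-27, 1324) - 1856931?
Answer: -1872819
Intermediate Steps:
p(b, J) = -12*J (p(b, J) = -6*J*2 = -12*J)
p(-27, 1324) - 1856931 = -12*1324 - 1856931 = -15888 - 1856931 = -1872819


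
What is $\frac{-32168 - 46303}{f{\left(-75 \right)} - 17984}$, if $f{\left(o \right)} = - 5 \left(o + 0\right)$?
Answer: $\frac{78471}{17609} \approx 4.4563$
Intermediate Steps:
$f{\left(o \right)} = - 5 o$
$\frac{-32168 - 46303}{f{\left(-75 \right)} - 17984} = \frac{-32168 - 46303}{\left(-5\right) \left(-75\right) - 17984} = - \frac{78471}{375 - 17984} = - \frac{78471}{-17609} = \left(-78471\right) \left(- \frac{1}{17609}\right) = \frac{78471}{17609}$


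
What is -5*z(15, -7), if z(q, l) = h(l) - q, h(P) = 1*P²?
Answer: -170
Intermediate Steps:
h(P) = P²
z(q, l) = l² - q
-5*z(15, -7) = -5*((-7)² - 1*15) = -5*(49 - 15) = -5*34 = -170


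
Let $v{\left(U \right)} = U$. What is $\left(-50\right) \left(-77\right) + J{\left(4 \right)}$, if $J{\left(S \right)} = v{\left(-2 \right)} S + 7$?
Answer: $3849$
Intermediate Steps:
$J{\left(S \right)} = 7 - 2 S$ ($J{\left(S \right)} = - 2 S + 7 = 7 - 2 S$)
$\left(-50\right) \left(-77\right) + J{\left(4 \right)} = \left(-50\right) \left(-77\right) + \left(7 - 8\right) = 3850 + \left(7 - 8\right) = 3850 - 1 = 3849$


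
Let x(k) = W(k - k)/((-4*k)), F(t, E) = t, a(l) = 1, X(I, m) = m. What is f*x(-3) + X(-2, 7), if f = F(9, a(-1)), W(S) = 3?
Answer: 37/4 ≈ 9.2500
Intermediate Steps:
f = 9
x(k) = -3/(4*k) (x(k) = 3/((-4*k)) = 3*(-1/(4*k)) = -3/(4*k))
f*x(-3) + X(-2, 7) = 9*(-¾/(-3)) + 7 = 9*(-¾*(-⅓)) + 7 = 9*(¼) + 7 = 9/4 + 7 = 37/4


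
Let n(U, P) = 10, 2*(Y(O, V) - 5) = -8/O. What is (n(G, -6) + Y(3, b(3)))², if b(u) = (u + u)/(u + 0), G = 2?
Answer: 1681/9 ≈ 186.78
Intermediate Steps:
b(u) = 2 (b(u) = (2*u)/u = 2)
Y(O, V) = 5 - 4/O (Y(O, V) = 5 + (-8/O)/2 = 5 - 4/O)
(n(G, -6) + Y(3, b(3)))² = (10 + (5 - 4/3))² = (10 + 11/3)² = (41/3)² = 1681/9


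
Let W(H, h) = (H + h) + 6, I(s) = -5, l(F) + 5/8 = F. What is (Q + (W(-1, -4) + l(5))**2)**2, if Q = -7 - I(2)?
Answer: 2961841/4096 ≈ 723.11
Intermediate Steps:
l(F) = -5/8 + F
W(H, h) = 6 + H + h
Q = -2 (Q = -7 - 1*(-5) = -7 + 5 = -2)
(Q + (W(-1, -4) + l(5))**2)**2 = (-2 + ((6 - 1 - 4) + (-5/8 + 5))**2)**2 = (-2 + (1 + 35/8)**2)**2 = (-2 + (43/8)**2)**2 = (-2 + 1849/64)**2 = (1721/64)**2 = 2961841/4096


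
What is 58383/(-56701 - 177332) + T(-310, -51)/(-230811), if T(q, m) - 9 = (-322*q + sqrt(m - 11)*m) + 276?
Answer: -12301104026/18005796921 + 17*I*sqrt(62)/76937 ≈ -0.68318 + 0.0017398*I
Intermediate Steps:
T(q, m) = 285 - 322*q + m*sqrt(-11 + m) (T(q, m) = 9 + ((-322*q + sqrt(m - 11)*m) + 276) = 9 + ((-322*q + sqrt(-11 + m)*m) + 276) = 9 + ((-322*q + m*sqrt(-11 + m)) + 276) = 9 + (276 - 322*q + m*sqrt(-11 + m)) = 285 - 322*q + m*sqrt(-11 + m))
58383/(-56701 - 177332) + T(-310, -51)/(-230811) = 58383/(-56701 - 177332) + (285 - 322*(-310) - 51*sqrt(-11 - 51))/(-230811) = 58383/(-234033) + (285 + 99820 - 51*I*sqrt(62))*(-1/230811) = 58383*(-1/234033) + (285 + 99820 - 51*I*sqrt(62))*(-1/230811) = -19461/78011 + (285 + 99820 - 51*I*sqrt(62))*(-1/230811) = -19461/78011 + (100105 - 51*I*sqrt(62))*(-1/230811) = -19461/78011 + (-100105/230811 + 17*I*sqrt(62)/76937) = -12301104026/18005796921 + 17*I*sqrt(62)/76937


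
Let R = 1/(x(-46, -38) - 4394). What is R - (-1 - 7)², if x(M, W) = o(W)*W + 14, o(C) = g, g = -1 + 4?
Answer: -287617/4494 ≈ -64.000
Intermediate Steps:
g = 3
o(C) = 3
x(M, W) = 14 + 3*W (x(M, W) = 3*W + 14 = 14 + 3*W)
R = -1/4494 (R = 1/((14 + 3*(-38)) - 4394) = 1/((14 - 114) - 4394) = 1/(-100 - 4394) = 1/(-4494) = -1/4494 ≈ -0.00022252)
R - (-1 - 7)² = -1/4494 - (-1 - 7)² = -1/4494 - 1*(-8)² = -1/4494 - 1*64 = -1/4494 - 64 = -287617/4494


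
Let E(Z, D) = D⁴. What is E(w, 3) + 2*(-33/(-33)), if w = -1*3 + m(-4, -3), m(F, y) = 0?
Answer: 83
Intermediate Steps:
w = -3 (w = -1*3 + 0 = -3 + 0 = -3)
E(w, 3) + 2*(-33/(-33)) = 3⁴ + 2*(-33/(-33)) = 81 + 2*(-33*(-1/33)) = 81 + 2*1 = 81 + 2 = 83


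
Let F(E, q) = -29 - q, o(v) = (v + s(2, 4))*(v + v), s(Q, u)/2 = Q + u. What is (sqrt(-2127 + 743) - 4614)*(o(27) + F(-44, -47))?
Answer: -9800136 + 4248*I*sqrt(346) ≈ -9.8001e+6 + 79017.0*I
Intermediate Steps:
s(Q, u) = 2*Q + 2*u (s(Q, u) = 2*(Q + u) = 2*Q + 2*u)
o(v) = 2*v*(12 + v) (o(v) = (v + (2*2 + 2*4))*(v + v) = (v + (4 + 8))*(2*v) = (v + 12)*(2*v) = (12 + v)*(2*v) = 2*v*(12 + v))
(sqrt(-2127 + 743) - 4614)*(o(27) + F(-44, -47)) = (sqrt(-2127 + 743) - 4614)*(2*27*(12 + 27) + (-29 - 1*(-47))) = (sqrt(-1384) - 4614)*(2*27*39 + (-29 + 47)) = (2*I*sqrt(346) - 4614)*(2106 + 18) = (-4614 + 2*I*sqrt(346))*2124 = -9800136 + 4248*I*sqrt(346)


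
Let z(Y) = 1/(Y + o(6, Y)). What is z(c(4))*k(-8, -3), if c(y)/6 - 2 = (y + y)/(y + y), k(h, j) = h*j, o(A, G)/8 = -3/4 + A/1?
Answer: 2/5 ≈ 0.40000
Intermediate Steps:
o(A, G) = -6 + 8*A (o(A, G) = 8*(-3/4 + A/1) = 8*(-3*1/4 + A*1) = 8*(-3/4 + A) = -6 + 8*A)
c(y) = 18 (c(y) = 12 + 6*((y + y)/(y + y)) = 12 + 6*((2*y)/((2*y))) = 12 + 6*((2*y)*(1/(2*y))) = 12 + 6*1 = 12 + 6 = 18)
z(Y) = 1/(42 + Y) (z(Y) = 1/(Y + (-6 + 8*6)) = 1/(Y + (-6 + 48)) = 1/(Y + 42) = 1/(42 + Y))
z(c(4))*k(-8, -3) = (-8*(-3))/(42 + 18) = 24/60 = (1/60)*24 = 2/5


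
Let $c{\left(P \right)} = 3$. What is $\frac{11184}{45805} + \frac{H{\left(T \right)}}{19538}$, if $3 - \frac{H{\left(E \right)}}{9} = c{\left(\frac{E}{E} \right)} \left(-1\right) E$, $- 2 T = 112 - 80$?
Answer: $\frac{199961967}{894938090} \approx 0.22344$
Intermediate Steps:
$T = -16$ ($T = - \frac{112 - 80}{2} = \left(- \frac{1}{2}\right) 32 = -16$)
$H{\left(E \right)} = 27 + 27 E$ ($H{\left(E \right)} = 27 - 9 \cdot 3 \left(-1\right) E = 27 - 9 \left(- 3 E\right) = 27 + 27 E$)
$\frac{11184}{45805} + \frac{H{\left(T \right)}}{19538} = \frac{11184}{45805} + \frac{27 + 27 \left(-16\right)}{19538} = 11184 \cdot \frac{1}{45805} + \left(27 - 432\right) \frac{1}{19538} = \frac{11184}{45805} - \frac{405}{19538} = \frac{199961967}{894938090}$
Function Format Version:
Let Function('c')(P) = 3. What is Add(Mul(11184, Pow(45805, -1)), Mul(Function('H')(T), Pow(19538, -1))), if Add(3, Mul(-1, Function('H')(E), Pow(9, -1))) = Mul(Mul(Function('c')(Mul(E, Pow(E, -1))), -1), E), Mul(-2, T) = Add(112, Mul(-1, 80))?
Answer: Rational(199961967, 894938090) ≈ 0.22344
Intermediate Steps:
T = -16 (T = Mul(Rational(-1, 2), Add(112, Mul(-1, 80))) = Mul(Rational(-1, 2), Add(112, -80)) = Mul(Rational(-1, 2), 32) = -16)
Function('H')(E) = Add(27, Mul(27, E)) (Function('H')(E) = Add(27, Mul(-9, Mul(Mul(3, -1), E))) = Add(27, Mul(-9, Mul(-3, E))) = Add(27, Mul(27, E)))
Add(Mul(11184, Pow(45805, -1)), Mul(Function('H')(T), Pow(19538, -1))) = Add(Mul(11184, Pow(45805, -1)), Mul(Add(27, Mul(27, -16)), Pow(19538, -1))) = Add(Mul(11184, Rational(1, 45805)), Mul(Add(27, -432), Rational(1, 19538))) = Add(Rational(11184, 45805), Mul(-405, Rational(1, 19538))) = Add(Rational(11184, 45805), Rational(-405, 19538)) = Rational(199961967, 894938090)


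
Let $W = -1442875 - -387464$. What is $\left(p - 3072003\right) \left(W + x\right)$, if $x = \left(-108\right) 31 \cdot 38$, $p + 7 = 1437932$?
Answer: $1932517835530$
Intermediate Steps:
$p = 1437925$ ($p = -7 + 1437932 = 1437925$)
$x = -127224$ ($x = \left(-3348\right) 38 = -127224$)
$W = -1055411$ ($W = -1442875 + 387464 = -1055411$)
$\left(p - 3072003\right) \left(W + x\right) = \left(1437925 - 3072003\right) \left(-1055411 - 127224\right) = \left(-1634078\right) \left(-1182635\right) = 1932517835530$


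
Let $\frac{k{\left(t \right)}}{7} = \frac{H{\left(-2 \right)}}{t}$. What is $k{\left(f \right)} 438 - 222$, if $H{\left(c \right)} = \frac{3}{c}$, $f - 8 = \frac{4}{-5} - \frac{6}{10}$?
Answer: $- \frac{10107}{11} \approx -918.82$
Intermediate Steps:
$f = \frac{33}{5}$ ($f = 8 + \left(\frac{4}{-5} - \frac{6}{10}\right) = 8 + \left(4 \left(- \frac{1}{5}\right) - \frac{3}{5}\right) = 8 - \frac{7}{5} = \frac{33}{5} \approx 6.6$)
$k{\left(t \right)} = - \frac{21}{2 t}$ ($k{\left(t \right)} = 7 \frac{3 \frac{1}{-2}}{t} = 7 \frac{3 \left(- \frac{1}{2}\right)}{t} = 7 \left(- \frac{3}{2 t}\right) = - \frac{21}{2 t}$)
$k{\left(f \right)} 438 - 222 = - \frac{21}{2 \cdot \frac{33}{5}} \cdot 438 - 222 = \left(- \frac{21}{2}\right) \frac{5}{33} \cdot 438 - 222 = \left(- \frac{35}{22}\right) 438 - 222 = - \frac{7665}{11} - 222 = - \frac{10107}{11}$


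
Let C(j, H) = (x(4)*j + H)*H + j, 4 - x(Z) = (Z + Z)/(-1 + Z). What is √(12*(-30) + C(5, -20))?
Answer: I*√795/3 ≈ 9.3986*I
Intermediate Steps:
x(Z) = 4 - 2*Z/(-1 + Z) (x(Z) = 4 - (Z + Z)/(-1 + Z) = 4 - 2*Z/(-1 + Z))
C(j, H) = j + H*(H + 4*j/3) (C(j, H) = ((2*(-2 + 4)/(-1 + 4))*j + H)*H + j = ((2*2/3)*j + H)*H + j = ((2*(⅓)*2)*j + H)*H + j = (4*j/3 + H)*H + j = (H + 4*j/3)*H + j = H*(H + 4*j/3) + j = j + H*(H + 4*j/3))
√(12*(-30) + C(5, -20)) = √(12*(-30) + (5 + (-20)² + (4/3)*(-20)*5)) = √(-360 + (5 + 400 - 400/3)) = √(-360 + 815/3) = √(-265/3) = I*√795/3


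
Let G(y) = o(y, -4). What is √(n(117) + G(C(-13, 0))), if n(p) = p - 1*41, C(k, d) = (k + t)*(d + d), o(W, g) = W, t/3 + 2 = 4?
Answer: 2*√19 ≈ 8.7178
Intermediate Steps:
t = 6 (t = -6 + 3*4 = -6 + 12 = 6)
C(k, d) = 2*d*(6 + k) (C(k, d) = (k + 6)*(d + d) = (6 + k)*(2*d) = 2*d*(6 + k))
G(y) = y
n(p) = -41 + p (n(p) = p - 41 = -41 + p)
√(n(117) + G(C(-13, 0))) = √((-41 + 117) + 2*0*(6 - 13)) = √(76 + 2*0*(-7)) = √(76 + 0) = √76 = 2*√19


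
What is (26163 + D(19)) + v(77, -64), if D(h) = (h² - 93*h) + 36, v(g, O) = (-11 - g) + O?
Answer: 24641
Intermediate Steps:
v(g, O) = -11 + O - g
D(h) = 36 + h² - 93*h
(26163 + D(19)) + v(77, -64) = (26163 + (36 + 19² - 93*19)) + (-11 - 64 - 1*77) = (26163 + (36 + 361 - 1767)) + (-11 - 64 - 77) = (26163 - 1370) - 152 = 24793 - 152 = 24641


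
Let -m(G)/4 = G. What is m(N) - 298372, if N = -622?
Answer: -295884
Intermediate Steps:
m(G) = -4*G
m(N) - 298372 = -4*(-622) - 298372 = 2488 - 298372 = -295884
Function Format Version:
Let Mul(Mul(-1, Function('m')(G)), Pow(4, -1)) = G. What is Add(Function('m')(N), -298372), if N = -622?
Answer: -295884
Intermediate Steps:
Function('m')(G) = Mul(-4, G)
Add(Function('m')(N), -298372) = Add(Mul(-4, -622), -298372) = Add(2488, -298372) = -295884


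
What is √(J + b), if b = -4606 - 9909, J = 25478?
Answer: √10963 ≈ 104.70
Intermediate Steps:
b = -14515
√(J + b) = √(25478 - 14515) = √10963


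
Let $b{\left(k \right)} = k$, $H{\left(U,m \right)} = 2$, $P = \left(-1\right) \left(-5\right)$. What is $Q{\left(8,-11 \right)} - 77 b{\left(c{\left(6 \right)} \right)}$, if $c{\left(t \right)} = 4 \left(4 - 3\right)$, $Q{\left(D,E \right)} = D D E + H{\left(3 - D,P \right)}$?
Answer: $-1010$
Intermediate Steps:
$P = 5$
$Q{\left(D,E \right)} = 2 + E D^{2}$ ($Q{\left(D,E \right)} = D D E + 2 = D^{2} E + 2 = E D^{2} + 2 = 2 + E D^{2}$)
$c{\left(t \right)} = 4$ ($c{\left(t \right)} = 4 \cdot 1 = 4$)
$Q{\left(8,-11 \right)} - 77 b{\left(c{\left(6 \right)} \right)} = \left(2 - 11 \cdot 8^{2}\right) - 308 = \left(2 - 704\right) - 308 = -702 - 308 = -1010$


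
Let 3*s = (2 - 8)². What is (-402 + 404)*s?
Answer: 24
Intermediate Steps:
s = 12 (s = (2 - 8)²/3 = (⅓)*(-6)² = (⅓)*36 = 12)
(-402 + 404)*s = (-402 + 404)*12 = 2*12 = 24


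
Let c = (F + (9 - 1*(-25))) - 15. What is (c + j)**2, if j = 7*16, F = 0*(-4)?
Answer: 17161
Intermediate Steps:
F = 0
c = 19 (c = (0 + (9 - 1*(-25))) - 15 = (0 + (9 + 25)) - 15 = (0 + 34) - 15 = 34 - 15 = 19)
j = 112
(c + j)**2 = (19 + 112)**2 = 131**2 = 17161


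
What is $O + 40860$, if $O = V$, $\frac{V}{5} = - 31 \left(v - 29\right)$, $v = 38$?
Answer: $39465$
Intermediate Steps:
$V = -1395$ ($V = 5 \left(- 31 \left(38 - 29\right)\right) = 5 \left(\left(-31\right) 9\right) = 5 \left(-279\right) = -1395$)
$O = -1395$
$O + 40860 = -1395 + 40860 = 39465$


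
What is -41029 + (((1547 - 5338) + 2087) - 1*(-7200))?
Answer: -35533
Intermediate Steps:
-41029 + (((1547 - 5338) + 2087) - 1*(-7200)) = -41029 + ((-3791 + 2087) + 7200) = -41029 + (-1704 + 7200) = -41029 + 5496 = -35533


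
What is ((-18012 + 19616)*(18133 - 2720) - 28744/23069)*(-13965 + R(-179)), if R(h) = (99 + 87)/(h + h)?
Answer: -1425707445688771632/4129351 ≈ -3.4526e+11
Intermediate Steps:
R(h) = 93/h (R(h) = 186/((2*h)) = 186*(1/(2*h)) = 93/h)
((-18012 + 19616)*(18133 - 2720) - 28744/23069)*(-13965 + R(-179)) = ((-18012 + 19616)*(18133 - 2720) - 28744/23069)*(-13965 + 93/(-179)) = (1604*15413 - 28744*1/23069)*(-13965 + 93*(-1/179)) = (24722452 - 28744/23069)*(-13965 - 93/179) = (570322216444/23069)*(-2499828/179) = -1425707445688771632/4129351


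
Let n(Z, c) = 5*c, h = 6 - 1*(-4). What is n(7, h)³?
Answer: 125000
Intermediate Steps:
h = 10 (h = 6 + 4 = 10)
n(7, h)³ = (5*10)³ = 50³ = 125000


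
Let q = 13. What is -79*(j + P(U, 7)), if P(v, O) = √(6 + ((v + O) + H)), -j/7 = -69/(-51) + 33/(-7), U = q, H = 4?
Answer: -31600/17 - 79*√30 ≈ -2291.5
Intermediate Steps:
U = 13
j = 400/17 (j = -7*(-69/(-51) + 33/(-7)) = -7*(-69*(-1/51) + 33*(-⅐)) = -7*(23/17 - 33/7) = -7*(-400/119) = 400/17 ≈ 23.529)
P(v, O) = √(10 + O + v) (P(v, O) = √(6 + ((v + O) + 4)) = √(6 + ((O + v) + 4)) = √(6 + (4 + O + v)) = √(10 + O + v))
-79*(j + P(U, 7)) = -79*(400/17 + √(10 + 7 + 13)) = -79*(400/17 + √30) = -31600/17 - 79*√30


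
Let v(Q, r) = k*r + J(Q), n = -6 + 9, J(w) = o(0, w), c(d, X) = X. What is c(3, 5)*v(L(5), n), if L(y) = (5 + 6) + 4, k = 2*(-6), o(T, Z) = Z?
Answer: -105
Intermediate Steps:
J(w) = w
k = -12
L(y) = 15 (L(y) = 11 + 4 = 15)
n = 3
v(Q, r) = Q - 12*r (v(Q, r) = -12*r + Q = Q - 12*r)
c(3, 5)*v(L(5), n) = 5*(15 - 12*3) = 5*(15 - 36) = 5*(-21) = -105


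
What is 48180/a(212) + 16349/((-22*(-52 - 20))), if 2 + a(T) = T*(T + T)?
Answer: 257643889/23729904 ≈ 10.857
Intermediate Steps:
a(T) = -2 + 2*T² (a(T) = -2 + T*(T + T) = -2 + T*(2*T) = -2 + 2*T²)
48180/a(212) + 16349/((-22*(-52 - 20))) = 48180/(-2 + 2*212²) + 16349/((-22*(-52 - 20))) = 48180/(-2 + 2*44944) + 16349/((-22*(-72))) = 48180/(-2 + 89888) + 16349/1584 = 48180/89886 + 16349*(1/1584) = 48180*(1/89886) + 16349/1584 = 8030/14981 + 16349/1584 = 257643889/23729904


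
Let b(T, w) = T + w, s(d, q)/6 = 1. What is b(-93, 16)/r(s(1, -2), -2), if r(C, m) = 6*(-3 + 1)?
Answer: 77/12 ≈ 6.4167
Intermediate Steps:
s(d, q) = 6 (s(d, q) = 6*1 = 6)
r(C, m) = -12 (r(C, m) = 6*(-2) = -12)
b(-93, 16)/r(s(1, -2), -2) = (-93 + 16)/(-12) = -77*(-1/12) = 77/12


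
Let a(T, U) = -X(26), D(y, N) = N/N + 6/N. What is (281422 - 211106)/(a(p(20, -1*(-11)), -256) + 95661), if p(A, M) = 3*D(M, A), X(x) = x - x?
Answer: 70316/95661 ≈ 0.73505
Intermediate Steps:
X(x) = 0
D(y, N) = 1 + 6/N
p(A, M) = 3*(6 + A)/A (p(A, M) = 3*((6 + A)/A) = 3*(6 + A)/A)
a(T, U) = 0 (a(T, U) = -1*0 = 0)
(281422 - 211106)/(a(p(20, -1*(-11)), -256) + 95661) = (281422 - 211106)/(0 + 95661) = 70316/95661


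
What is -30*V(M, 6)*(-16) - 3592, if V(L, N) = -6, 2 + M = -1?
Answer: -6472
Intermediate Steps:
M = -3 (M = -2 - 1 = -3)
-30*V(M, 6)*(-16) - 3592 = -30*(-6)*(-16) - 3592 = 180*(-16) - 3592 = -2880 - 3592 = -6472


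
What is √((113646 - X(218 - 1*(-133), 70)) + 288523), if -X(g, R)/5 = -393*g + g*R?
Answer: 2*I*√41174 ≈ 405.83*I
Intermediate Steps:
X(g, R) = 1965*g - 5*R*g (X(g, R) = -5*(-393*g + g*R) = -5*(-393*g + R*g) = 1965*g - 5*R*g)
√((113646 - X(218 - 1*(-133), 70)) + 288523) = √((113646 - 5*(218 - 1*(-133))*(393 - 1*70)) + 288523) = √((113646 - 5*(218 + 133)*(393 - 70)) + 288523) = √((113646 - 5*351*323) + 288523) = √((113646 - 1*566865) + 288523) = √((113646 - 566865) + 288523) = √(-453219 + 288523) = √(-164696) = 2*I*√41174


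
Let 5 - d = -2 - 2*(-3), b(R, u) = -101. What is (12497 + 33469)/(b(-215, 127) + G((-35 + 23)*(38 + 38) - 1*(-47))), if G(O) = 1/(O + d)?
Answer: -39714624/87265 ≈ -455.10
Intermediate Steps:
d = 1 (d = 5 - (-2 - 2*(-3)) = 5 - (-2 + 6) = 5 - 1*4 = 5 - 4 = 1)
G(O) = 1/(1 + O) (G(O) = 1/(O + 1) = 1/(1 + O))
(12497 + 33469)/(b(-215, 127) + G((-35 + 23)*(38 + 38) - 1*(-47))) = (12497 + 33469)/(-101 + 1/(1 + ((-35 + 23)*(38 + 38) - 1*(-47)))) = 45966/(-101 + 1/(1 + (-12*76 + 47))) = 45966/(-101 + 1/(1 + (-912 + 47))) = 45966/(-101 + 1/(1 - 865)) = 45966/(-101 + 1/(-864)) = 45966/(-101 - 1/864) = 45966/(-87265/864) = 45966*(-864/87265) = -39714624/87265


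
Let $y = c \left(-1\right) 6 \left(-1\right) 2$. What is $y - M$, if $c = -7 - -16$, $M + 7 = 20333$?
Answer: $-20218$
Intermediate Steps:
$M = 20326$ ($M = -7 + 20333 = 20326$)
$c = 9$ ($c = -7 + 16 = 9$)
$y = 108$ ($y = 9 \left(-1\right) 6 \left(-1\right) 2 = 9 \left(\left(-6\right) \left(-1\right)\right) 2 = 9 \cdot 6 \cdot 2 = 54 \cdot 2 = 108$)
$y - M = 108 - 20326 = -20218$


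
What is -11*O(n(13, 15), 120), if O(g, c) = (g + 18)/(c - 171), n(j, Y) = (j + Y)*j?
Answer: 4202/51 ≈ 82.392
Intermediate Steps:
n(j, Y) = j*(Y + j) (n(j, Y) = (Y + j)*j = j*(Y + j))
O(g, c) = (18 + g)/(-171 + c)
-11*O(n(13, 15), 120) = -11*(18 + 13*(15 + 13))/(-171 + 120) = -11*(18 + 13*28)/(-51) = -(-11)*(18 + 364)/51 = -(-11)*382/51 = -11*(-382/51) = 4202/51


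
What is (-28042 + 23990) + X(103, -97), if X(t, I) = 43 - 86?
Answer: -4095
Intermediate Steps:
X(t, I) = -43
(-28042 + 23990) + X(103, -97) = (-28042 + 23990) - 43 = -4052 - 43 = -4095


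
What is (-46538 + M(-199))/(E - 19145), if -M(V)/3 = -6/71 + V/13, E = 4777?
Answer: 42911953/13261664 ≈ 3.2358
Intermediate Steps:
M(V) = 18/71 - 3*V/13 (M(V) = -3*(-6/71 + V/13) = 18/71 - 3*V/13)
(-46538 + M(-199))/(E - 19145) = (-46538 + (18/71 - 3/13*(-199)))/(4777 - 19145) = (-46538 + (18/71 + 597/13))/(-14368) = (-46538 + 42621/923)*(-1/14368) = -42911953/923*(-1/14368) = 42911953/13261664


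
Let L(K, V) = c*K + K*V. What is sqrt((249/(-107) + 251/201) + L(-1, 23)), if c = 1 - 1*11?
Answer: I*sqrt(6511953981)/21507 ≈ 3.7521*I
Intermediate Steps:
c = -10 (c = 1 - 11 = -10)
L(K, V) = -10*K + K*V
sqrt((249/(-107) + 251/201) + L(-1, 23)) = sqrt((249/(-107) + 251/201) - (-10 + 23)) = sqrt((249*(-1/107) + 251*(1/201)) - 1*13) = sqrt((-249/107 + 251/201) - 13) = sqrt(-23192/21507 - 13) = sqrt(-302783/21507) = I*sqrt(6511953981)/21507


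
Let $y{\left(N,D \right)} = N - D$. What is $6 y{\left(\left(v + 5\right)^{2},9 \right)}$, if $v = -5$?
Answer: $-54$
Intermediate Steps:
$6 y{\left(\left(v + 5\right)^{2},9 \right)} = 6 \left(\left(-5 + 5\right)^{2} - 9\right) = 6 \left(0^{2} - 9\right) = 6 \left(0 - 9\right) = 6 \left(-9\right) = -54$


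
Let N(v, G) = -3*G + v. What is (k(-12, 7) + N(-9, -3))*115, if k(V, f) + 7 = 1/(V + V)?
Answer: -19435/24 ≈ -809.79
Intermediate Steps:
k(V, f) = -7 + 1/(2*V) (k(V, f) = -7 + 1/(V + V) = -7 + 1/(2*V))
N(v, G) = v - 3*G
(k(-12, 7) + N(-9, -3))*115 = ((-7 + (½)/(-12)) + (-9 - 3*(-3)))*115 = ((-7 + (½)*(-1/12)) + (-9 + 9))*115 = ((-7 - 1/24) + 0)*115 = (-169/24 + 0)*115 = -169/24*115 = -19435/24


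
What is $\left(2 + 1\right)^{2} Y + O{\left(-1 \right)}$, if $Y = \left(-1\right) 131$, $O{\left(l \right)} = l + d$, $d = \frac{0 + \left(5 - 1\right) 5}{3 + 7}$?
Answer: $-1178$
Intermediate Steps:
$d = 2$ ($d = \frac{0 + 4 \cdot 5}{10} = \left(0 + 20\right) \frac{1}{10} = 20 \cdot \frac{1}{10} = 2$)
$O{\left(l \right)} = 2 + l$ ($O{\left(l \right)} = l + 2 = 2 + l$)
$Y = -131$
$\left(2 + 1\right)^{2} Y + O{\left(-1 \right)} = \left(2 + 1\right)^{2} \left(-131\right) + \left(2 - 1\right) = 3^{2} \left(-131\right) + 1 = 9 \left(-131\right) + 1 = -1179 + 1 = -1178$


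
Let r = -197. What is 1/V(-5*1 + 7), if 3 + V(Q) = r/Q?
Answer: -2/203 ≈ -0.0098522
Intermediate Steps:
V(Q) = -3 - 197/Q
1/V(-5*1 + 7) = 1/(-3 - 197/(-5*1 + 7)) = 1/(-3 - 197/(-5 + 7)) = 1/(-3 - 197/2) = 1/(-203/2) = -2/203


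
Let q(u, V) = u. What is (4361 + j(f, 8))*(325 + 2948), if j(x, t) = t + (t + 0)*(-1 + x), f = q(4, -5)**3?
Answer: 15949329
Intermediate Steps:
f = 64 (f = 4**3 = 64)
j(x, t) = t + t*(-1 + x)
(4361 + j(f, 8))*(325 + 2948) = (4361 + 8*64)*(325 + 2948) = (4361 + 512)*3273 = 4873*3273 = 15949329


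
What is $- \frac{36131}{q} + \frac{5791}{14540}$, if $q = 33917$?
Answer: $- \frac{328931393}{493153180} \approx -0.667$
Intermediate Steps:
$- \frac{36131}{q} + \frac{5791}{14540} = - \frac{36131}{33917} + \frac{5791}{14540} = - \frac{328931393}{493153180}$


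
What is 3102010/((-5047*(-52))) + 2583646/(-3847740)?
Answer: 54123392147/4854885945 ≈ 11.148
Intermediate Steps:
3102010/((-5047*(-52))) + 2583646/(-3847740) = 3102010/262444 + 2583646*(-1/3847740) = 3102010*(1/262444) - 99371/147990 = 1551005/131222 - 99371/147990 = 54123392147/4854885945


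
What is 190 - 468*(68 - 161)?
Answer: 43714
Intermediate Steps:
190 - 468*(68 - 161) = 190 - 468*(-93) = 190 + 43524 = 43714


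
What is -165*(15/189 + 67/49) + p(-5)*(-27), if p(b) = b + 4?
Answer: -31121/147 ≈ -211.71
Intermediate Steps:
p(b) = 4 + b
-165*(15/189 + 67/49) + p(-5)*(-27) = -165*(15/189 + 67/49) + (4 - 5)*(-27) = -165*(15*(1/189) + 67*(1/49)) - 1*(-27) = -165*(5/63 + 67/49) + 27 = -165*638/441 + 27 = -35090/147 + 27 = -31121/147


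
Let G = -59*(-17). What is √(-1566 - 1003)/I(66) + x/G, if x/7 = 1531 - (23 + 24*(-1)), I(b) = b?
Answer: 10724/1003 + I*√2569/66 ≈ 10.692 + 0.76796*I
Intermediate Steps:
G = 1003
x = 10724 (x = 7*(1531 - (23 + 24*(-1))) = 7*(1531 - (23 - 24)) = 7*(1531 - 1*(-1)) = 7*(1531 + 1) = 7*1532 = 10724)
√(-1566 - 1003)/I(66) + x/G = √(-1566 - 1003)/66 + 10724/1003 = √(-2569)*(1/66) + 10724*(1/1003) = (I*√2569)*(1/66) + 10724/1003 = I*√2569/66 + 10724/1003 = 10724/1003 + I*√2569/66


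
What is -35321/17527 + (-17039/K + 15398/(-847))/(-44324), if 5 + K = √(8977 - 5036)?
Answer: -471857796453647/234250184257936 + 1549*√3941/15779344 ≈ -2.0082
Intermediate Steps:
K = -5 + √3941 (K = -5 + √(8977 - 5036) = -5 + √3941 ≈ 57.777)
-35321/17527 + (-17039/K + 15398/(-847))/(-44324) = -35321/17527 + (-17039/(-5 + √3941) + 15398/(-847))/(-44324) = -35321*1/17527 + (-17039/(-5 + √3941) + 15398*(-1/847))*(-1/44324) = -35321/17527 + (-17039/(-5 + √3941) - 15398/847)*(-1/44324) = -35321/17527 + (-15398/847 - 17039/(-5 + √3941))*(-1/44324) = -35321/17527 + (7699/18771214 + 17039/(44324*(-5 + √3941))) = -662883109321/329003067778 + 17039/(44324*(-5 + √3941))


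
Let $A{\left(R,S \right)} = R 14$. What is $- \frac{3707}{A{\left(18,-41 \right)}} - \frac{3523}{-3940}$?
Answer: $- \frac{1714723}{124110} \approx -13.816$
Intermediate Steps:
$A{\left(R,S \right)} = 14 R$
$- \frac{3707}{A{\left(18,-41 \right)}} - \frac{3523}{-3940} = - \frac{3707}{14 \cdot 18} - \frac{3523}{-3940} = - \frac{3707}{252} - - \frac{3523}{3940} = \left(-3707\right) \frac{1}{252} + \frac{3523}{3940} = - \frac{3707}{252} + \frac{3523}{3940} = - \frac{1714723}{124110}$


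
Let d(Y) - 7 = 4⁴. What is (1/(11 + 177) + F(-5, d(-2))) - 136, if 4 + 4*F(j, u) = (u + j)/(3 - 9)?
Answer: -6944/47 ≈ -147.74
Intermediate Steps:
d(Y) = 263 (d(Y) = 7 + 4⁴ = 7 + 256 = 263)
F(j, u) = -1 - j/24 - u/24 (F(j, u) = -1 + ((u + j)/(3 - 9))/4 = -1 + ((j + u)/(-6))/4 = -1 + ((j + u)*(-⅙))/4 = -1 + (-j/6 - u/6)/4 = -1 + (-j/24 - u/24) = -1 - j/24 - u/24)
(1/(11 + 177) + F(-5, d(-2))) - 136 = (1/(11 + 177) + (-1 - 1/24*(-5) - 1/24*263)) - 136 = (1/188 + (-1 + 5/24 - 263/24)) - 136 = (1/188 - 47/4) - 136 = -552/47 - 136 = -6944/47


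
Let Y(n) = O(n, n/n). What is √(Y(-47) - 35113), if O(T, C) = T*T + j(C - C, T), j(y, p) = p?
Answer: I*√32951 ≈ 181.52*I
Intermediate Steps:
O(T, C) = T + T² (O(T, C) = T*T + T = T² + T = T + T²)
Y(n) = n*(1 + n)
√(Y(-47) - 35113) = √(-47*(1 - 47) - 35113) = √(-47*(-46) - 35113) = √(2162 - 35113) = √(-32951) = I*√32951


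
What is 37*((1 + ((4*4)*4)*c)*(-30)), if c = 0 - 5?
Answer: 354090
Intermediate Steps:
c = -5
37*((1 + ((4*4)*4)*c)*(-30)) = 37*((1 + ((4*4)*4)*(-5))*(-30)) = 37*((1 + (16*4)*(-5))*(-30)) = 37*((1 + 64*(-5))*(-30)) = 37*((1 - 320)*(-30)) = 37*(-319*(-30)) = 37*9570 = 354090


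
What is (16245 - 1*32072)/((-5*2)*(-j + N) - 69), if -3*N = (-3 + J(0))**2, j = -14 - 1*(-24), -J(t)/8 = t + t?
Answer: -15827/61 ≈ -259.46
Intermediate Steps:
J(t) = -16*t (J(t) = -8*(t + t) = -16*t)
j = 10 (j = -14 + 24 = 10)
N = -3 (N = -(-3 - 16*0)**2/3 = -(-3 + 0)**2/3 = -1/3*(-3)**2 = -1/3*9 = -3)
(16245 - 1*32072)/((-5*2)*(-j + N) - 69) = (16245 - 1*32072)/((-5*2)*(-1*10 - 3) - 69) = (16245 - 32072)/(-10*(-10 - 3) - 69) = -15827/(-10*(-13) - 69) = -15827/(130 - 69) = -15827/61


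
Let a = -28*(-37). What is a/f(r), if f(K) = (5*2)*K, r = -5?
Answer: -518/25 ≈ -20.720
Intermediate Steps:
a = 1036
f(K) = 10*K
a/f(r) = 1036/((10*(-5))) = 1036/(-50) = 1036*(-1/50) = -518/25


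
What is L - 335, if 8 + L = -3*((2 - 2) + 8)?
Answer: -367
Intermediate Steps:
L = -32 (L = -8 - 3*((2 - 2) + 8) = -8 - 3*(0 + 8) = -8 - 3*8 = -8 - 24 = -32)
L - 335 = -32 - 335 = -367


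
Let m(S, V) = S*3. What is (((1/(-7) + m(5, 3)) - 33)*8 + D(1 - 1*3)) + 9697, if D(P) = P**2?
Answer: 66891/7 ≈ 9555.9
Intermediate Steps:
m(S, V) = 3*S
(((1/(-7) + m(5, 3)) - 33)*8 + D(1 - 1*3)) + 9697 = (((1/(-7) + 3*5) - 33)*8 + (1 - 1*3)**2) + 9697 = (((-1/7 + 15) - 33)*8 + (1 - 3)**2) + 9697 = ((104/7 - 33)*8 + (-2)**2) + 9697 = (-127/7*8 + 4) + 9697 = (-1016/7 + 4) + 9697 = -988/7 + 9697 = 66891/7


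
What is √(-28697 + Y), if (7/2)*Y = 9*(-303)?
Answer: I*√1444331/7 ≈ 171.69*I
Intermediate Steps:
Y = -5454/7 (Y = 2*(9*(-303))/7 = (2/7)*(-2727) = -5454/7 ≈ -779.14)
√(-28697 + Y) = √(-28697 - 5454/7) = √(-206333/7) = I*√1444331/7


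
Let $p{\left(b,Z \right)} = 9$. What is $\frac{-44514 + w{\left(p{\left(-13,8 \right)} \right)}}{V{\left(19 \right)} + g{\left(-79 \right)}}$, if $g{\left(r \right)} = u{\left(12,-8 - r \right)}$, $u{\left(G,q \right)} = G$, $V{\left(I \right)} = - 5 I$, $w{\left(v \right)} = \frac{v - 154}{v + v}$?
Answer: $\frac{801397}{1494} \approx 536.41$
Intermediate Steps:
$w{\left(v \right)} = \frac{-154 + v}{2 v}$
$g{\left(r \right)} = 12$
$\frac{-44514 + w{\left(p{\left(-13,8 \right)} \right)}}{V{\left(19 \right)} + g{\left(-79 \right)}} = \frac{-44514 + \frac{-154 + 9}{2 \cdot 9}}{\left(-5\right) 19 + 12} = \frac{-44514 + \frac{1}{2} \cdot \frac{1}{9} \left(-145\right)}{-95 + 12} = \frac{-44514 - \frac{145}{18}}{-83} = \left(- \frac{801397}{18}\right) \left(- \frac{1}{83}\right) = \frac{801397}{1494}$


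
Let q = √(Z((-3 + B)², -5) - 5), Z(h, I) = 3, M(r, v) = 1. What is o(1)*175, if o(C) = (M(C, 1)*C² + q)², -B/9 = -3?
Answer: -175 + 350*I*√2 ≈ -175.0 + 494.97*I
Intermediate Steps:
B = 27 (B = -9*(-3) = 27)
q = I*√2 (q = √(3 - 5) = √(-2) = I*√2 ≈ 1.4142*I)
o(C) = (C² + I*√2)² (o(C) = (1*C² + I*√2)² = (C² + I*√2)²)
o(1)*175 = (1² + I*√2)²*175 = (1 + I*√2)²*175 = 175*(1 + I*√2)²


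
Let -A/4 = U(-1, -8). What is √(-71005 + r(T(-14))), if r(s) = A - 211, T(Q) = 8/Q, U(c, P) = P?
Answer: 4*I*√4449 ≈ 266.8*I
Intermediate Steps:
A = 32 (A = -4*(-8) = 32)
r(s) = -179 (r(s) = 32 - 211 = -179)
√(-71005 + r(T(-14))) = √(-71005 - 179) = √(-71184) = 4*I*√4449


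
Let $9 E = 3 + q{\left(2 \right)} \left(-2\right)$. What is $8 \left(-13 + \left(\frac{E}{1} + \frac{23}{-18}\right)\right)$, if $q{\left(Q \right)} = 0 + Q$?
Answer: $- \frac{1036}{9} \approx -115.11$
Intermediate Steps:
$q{\left(Q \right)} = Q$
$E = - \frac{1}{9}$ ($E = \frac{3 + 2 \left(-2\right)}{9} = \frac{3 - 4}{9} = \frac{1}{9} \left(-1\right) = - \frac{1}{9} \approx -0.11111$)
$8 \left(-13 + \left(\frac{E}{1} + \frac{23}{-18}\right)\right) = 8 \left(-13 + \left(- \frac{1}{9 \cdot 1} + \frac{23}{-18}\right)\right) = 8 \left(-13 + \left(\left(- \frac{1}{9}\right) 1 + 23 \left(- \frac{1}{18}\right)\right)\right) = 8 \left(-13 - \frac{25}{18}\right) = 8 \left(- \frac{259}{18}\right) = - \frac{1036}{9}$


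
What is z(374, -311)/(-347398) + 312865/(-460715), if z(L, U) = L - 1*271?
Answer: -21747225783/32010293914 ≈ -0.67938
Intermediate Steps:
z(L, U) = -271 + L (z(L, U) = L - 271 = -271 + L)
z(374, -311)/(-347398) + 312865/(-460715) = (-271 + 374)/(-347398) + 312865/(-460715) = 103*(-1/347398) + 312865*(-1/460715) = -103/347398 - 62573/92143 = -21747225783/32010293914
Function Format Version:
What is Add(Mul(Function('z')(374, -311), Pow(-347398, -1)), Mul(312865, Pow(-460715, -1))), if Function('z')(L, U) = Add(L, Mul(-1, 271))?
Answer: Rational(-21747225783, 32010293914) ≈ -0.67938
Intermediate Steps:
Function('z')(L, U) = Add(-271, L) (Function('z')(L, U) = Add(L, -271) = Add(-271, L))
Add(Mul(Function('z')(374, -311), Pow(-347398, -1)), Mul(312865, Pow(-460715, -1))) = Add(Mul(Add(-271, 374), Pow(-347398, -1)), Mul(312865, Pow(-460715, -1))) = Add(Mul(103, Rational(-1, 347398)), Mul(312865, Rational(-1, 460715))) = Add(Rational(-103, 347398), Rational(-62573, 92143)) = Rational(-21747225783, 32010293914)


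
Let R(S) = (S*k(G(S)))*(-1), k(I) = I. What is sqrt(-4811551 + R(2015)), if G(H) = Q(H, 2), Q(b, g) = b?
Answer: 4*I*sqrt(554486) ≈ 2978.6*I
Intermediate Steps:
G(H) = H
R(S) = -S**2 (R(S) = (S*S)*(-1) = S**2*(-1) = -S**2)
sqrt(-4811551 + R(2015)) = sqrt(-4811551 - 1*2015**2) = sqrt(-4811551 - 1*4060225) = sqrt(-4811551 - 4060225) = sqrt(-8871776) = 4*I*sqrt(554486)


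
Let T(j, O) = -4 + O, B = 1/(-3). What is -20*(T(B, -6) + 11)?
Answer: -20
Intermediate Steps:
B = -⅓ ≈ -0.33333
-20*(T(B, -6) + 11) = -20*((-4 - 6) + 11) = -20*(-10 + 11) = -20*1 = -20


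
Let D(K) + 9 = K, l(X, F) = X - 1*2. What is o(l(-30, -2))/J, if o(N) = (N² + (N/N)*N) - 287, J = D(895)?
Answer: 705/886 ≈ 0.79571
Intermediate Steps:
l(X, F) = -2 + X (l(X, F) = X - 2 = -2 + X)
D(K) = -9 + K
J = 886 (J = -9 + 895 = 886)
o(N) = -287 + N + N² (o(N) = (N² + 1*N) - 287 = (N² + N) - 287 = (N + N²) - 287 = -287 + N + N²)
o(l(-30, -2))/J = (-287 + (-2 - 30) + (-2 - 30)²)/886 = (-287 - 32 + (-32)²)*(1/886) = (-287 - 32 + 1024)*(1/886) = 705*(1/886) = 705/886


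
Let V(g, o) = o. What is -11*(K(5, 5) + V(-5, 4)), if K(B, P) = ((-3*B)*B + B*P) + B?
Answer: 451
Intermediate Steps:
K(B, P) = B - 3*B² + B*P (K(B, P) = (-3*B² + B*P) + B = B - 3*B² + B*P)
-11*(K(5, 5) + V(-5, 4)) = -11*(5*(1 + 5 - 3*5) + 4) = -11*(5*(1 + 5 - 15) + 4) = -11*(5*(-9) + 4) = -11*(-45 + 4) = -11*(-41) = 451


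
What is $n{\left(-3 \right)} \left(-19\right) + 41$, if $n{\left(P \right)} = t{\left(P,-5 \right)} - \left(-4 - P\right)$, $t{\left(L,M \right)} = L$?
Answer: $79$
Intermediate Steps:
$n{\left(P \right)} = 4 + 2 P$ ($n{\left(P \right)} = P - \left(-4 - P\right) = P + \left(4 + P\right) = 4 + 2 P$)
$n{\left(-3 \right)} \left(-19\right) + 41 = \left(4 + 2 \left(-3\right)\right) \left(-19\right) + 41 = \left(4 - 6\right) \left(-19\right) + 41 = \left(-2\right) \left(-19\right) + 41 = 38 + 41 = 79$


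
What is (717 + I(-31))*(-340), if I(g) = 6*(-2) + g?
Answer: -229160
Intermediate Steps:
I(g) = -12 + g
(717 + I(-31))*(-340) = (717 + (-12 - 31))*(-340) = (717 - 43)*(-340) = 674*(-340) = -229160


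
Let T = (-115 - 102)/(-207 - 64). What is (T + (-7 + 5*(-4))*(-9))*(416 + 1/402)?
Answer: 5524542155/54471 ≈ 1.0142e+5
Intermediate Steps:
T = 217/271 (T = -217/(-271) = -217*(-1/271) = 217/271 ≈ 0.80074)
(T + (-7 + 5*(-4))*(-9))*(416 + 1/402) = (217/271 + (-7 + 5*(-4))*(-9))*(416 + 1/402) = (217/271 + (-7 - 20)*(-9))*(416 + 1/402) = (217/271 - 27*(-9))*(167233/402) = (217/271 + 243)*(167233/402) = (66070/271)*(167233/402) = 5524542155/54471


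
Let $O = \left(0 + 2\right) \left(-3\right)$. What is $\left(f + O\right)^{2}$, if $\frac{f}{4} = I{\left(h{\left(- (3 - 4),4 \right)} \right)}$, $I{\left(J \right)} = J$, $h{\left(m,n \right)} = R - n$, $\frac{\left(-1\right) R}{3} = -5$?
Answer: $1444$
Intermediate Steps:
$R = 15$ ($R = \left(-3\right) \left(-5\right) = 15$)
$h{\left(m,n \right)} = 15 - n$
$f = 44$ ($f = 4 \left(15 - 4\right) = 4 \cdot 11 = 44$)
$O = -6$ ($O = 2 \left(-3\right) = -6$)
$\left(f + O\right)^{2} = \left(44 - 6\right)^{2} = 38^{2} = 1444$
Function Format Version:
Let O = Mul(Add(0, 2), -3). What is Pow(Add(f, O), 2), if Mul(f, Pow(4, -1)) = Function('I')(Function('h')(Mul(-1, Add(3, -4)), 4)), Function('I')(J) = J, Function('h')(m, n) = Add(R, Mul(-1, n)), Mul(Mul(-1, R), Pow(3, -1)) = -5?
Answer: 1444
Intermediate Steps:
R = 15 (R = Mul(-3, -5) = 15)
Function('h')(m, n) = Add(15, Mul(-1, n))
f = 44 (f = Mul(4, Add(15, Mul(-1, 4))) = Mul(4, Add(15, -4)) = Mul(4, 11) = 44)
O = -6 (O = Mul(2, -3) = -6)
Pow(Add(f, O), 2) = Pow(Add(44, -6), 2) = Pow(38, 2) = 1444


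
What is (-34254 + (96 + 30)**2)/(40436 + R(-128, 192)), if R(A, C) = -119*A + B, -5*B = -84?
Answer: -5105/15468 ≈ -0.33004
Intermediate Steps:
B = 84/5 (B = -1/5*(-84) = 84/5 ≈ 16.800)
R(A, C) = 84/5 - 119*A (R(A, C) = -119*A + 84/5 = 84/5 - 119*A)
(-34254 + (96 + 30)**2)/(40436 + R(-128, 192)) = (-34254 + (96 + 30)**2)/(40436 + (84/5 - 119*(-128))) = (-34254 + 126**2)/(40436 + (84/5 + 15232)) = (-34254 + 15876)/(40436 + 76244/5) = -18378/278424/5 = -18378*5/278424 = -5105/15468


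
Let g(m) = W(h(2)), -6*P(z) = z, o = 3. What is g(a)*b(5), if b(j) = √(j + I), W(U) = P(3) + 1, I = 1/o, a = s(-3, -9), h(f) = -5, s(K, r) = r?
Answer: 2*√3/3 ≈ 1.1547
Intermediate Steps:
P(z) = -z/6
a = -9
I = ⅓ (I = 1/3 = ⅓ ≈ 0.33333)
W(U) = ½ (W(U) = -⅙*3 + 1 = -½ + 1 = ½)
g(m) = ½
b(j) = √(⅓ + j) (b(j) = √(j + ⅓) = √(⅓ + j))
g(a)*b(5) = (√(3 + 9*5)/3)/2 = (√(3 + 45)/3)/2 = (√48/3)/2 = ((4*√3)/3)/2 = (4*√3/3)/2 = 2*√3/3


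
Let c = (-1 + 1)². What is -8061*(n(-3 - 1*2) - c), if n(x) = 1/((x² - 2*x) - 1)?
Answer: -8061/34 ≈ -237.09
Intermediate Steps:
n(x) = 1/(-1 + x² - 2*x)
c = 0 (c = 0² = 0)
-8061*(n(-3 - 1*2) - c) = -8061*(1/(-1 + (-3 - 1*2)² - 2*(-3 - 1*2)) - 1*0) = -8061*(1/(-1 + (-3 - 2)² - 2*(-3 - 2)) + 0) = -8061*(1/(-1 + (-5)² - 2*(-5)) + 0) = -8061*(1/(-1 + 25 + 10) + 0) = -8061*(1/34 + 0) = -8061*1/34 = -8061/34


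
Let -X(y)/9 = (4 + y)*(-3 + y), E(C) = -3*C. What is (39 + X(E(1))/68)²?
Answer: 1830609/1156 ≈ 1583.6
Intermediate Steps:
X(y) = -9*(-3 + y)*(4 + y) (X(y) = -9*(4 + y)*(-3 + y) = -9*(-3 + y)*(4 + y))
(39 + X(E(1))/68)² = (39 + (108 - (-27) - 9*(-3*1)²)/68)² = (39 + (108 - 9*(-3) - 9*(-3)²)*(1/68))² = (39 + (108 + 27 - 9*9)*(1/68))² = (39 + (108 + 27 - 81)*(1/68))² = (39 + 54*(1/68))² = (39 + 27/34)² = (1353/34)² = 1830609/1156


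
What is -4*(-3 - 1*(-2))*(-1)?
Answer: -4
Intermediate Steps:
-4*(-3 - 1*(-2))*(-1) = -4*(-3 + 2)*(-1) = -4*(-1)*(-1) = 4*(-1) = -4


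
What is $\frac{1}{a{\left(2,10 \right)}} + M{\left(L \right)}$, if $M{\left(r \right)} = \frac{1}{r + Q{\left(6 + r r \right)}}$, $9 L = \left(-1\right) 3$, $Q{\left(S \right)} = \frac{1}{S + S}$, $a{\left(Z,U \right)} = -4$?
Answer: $- \frac{1403}{332} \approx -4.2259$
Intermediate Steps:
$Q{\left(S \right)} = \frac{1}{2 S}$
$L = - \frac{1}{3}$ ($L = \frac{\left(-1\right) 3}{9} = \frac{1}{9} \left(-3\right) = - \frac{1}{3} \approx -0.33333$)
$M{\left(r \right)} = \frac{1}{r + \frac{1}{2 \left(6 + r^{2}\right)}}$ ($M{\left(r \right)} = \frac{1}{r + \frac{1}{2 \left(6 + r r\right)}} = \frac{1}{r + \frac{1}{2 \left(6 + r^{2}\right)}}$)
$\frac{1}{a{\left(2,10 \right)}} + M{\left(L \right)} = \frac{1}{-4} + \frac{2 \left(6 + \left(- \frac{1}{3}\right)^{2}\right)}{1 + 2 \left(- \frac{1}{3}\right) \left(6 + \left(- \frac{1}{3}\right)^{2}\right)} = - \frac{1}{4} + \frac{2 \left(6 + \frac{1}{9}\right)}{1 + 2 \left(- \frac{1}{3}\right) \left(6 + \frac{1}{9}\right)} = - \frac{1}{4} + 2 \frac{1}{1 + 2 \left(- \frac{1}{3}\right) \frac{55}{9}} \cdot \frac{55}{9} = - \frac{1}{4} + 2 \frac{1}{1 - \frac{110}{27}} \cdot \frac{55}{9} = - \frac{1}{4} + 2 \frac{1}{- \frac{83}{27}} \cdot \frac{55}{9} = - \frac{1}{4} + 2 \left(- \frac{27}{83}\right) \frac{55}{9} = - \frac{1}{4} - \frac{330}{83} = - \frac{1403}{332}$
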